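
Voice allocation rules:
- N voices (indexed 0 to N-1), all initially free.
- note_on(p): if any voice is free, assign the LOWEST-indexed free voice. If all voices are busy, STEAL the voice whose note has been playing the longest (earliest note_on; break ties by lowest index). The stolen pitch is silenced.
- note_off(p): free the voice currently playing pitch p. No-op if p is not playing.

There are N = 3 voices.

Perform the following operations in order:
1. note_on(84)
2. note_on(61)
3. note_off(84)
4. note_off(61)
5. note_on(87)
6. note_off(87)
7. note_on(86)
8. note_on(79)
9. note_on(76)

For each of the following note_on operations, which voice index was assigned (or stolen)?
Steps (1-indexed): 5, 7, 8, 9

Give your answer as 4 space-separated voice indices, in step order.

Answer: 0 0 1 2

Derivation:
Op 1: note_on(84): voice 0 is free -> assigned | voices=[84 - -]
Op 2: note_on(61): voice 1 is free -> assigned | voices=[84 61 -]
Op 3: note_off(84): free voice 0 | voices=[- 61 -]
Op 4: note_off(61): free voice 1 | voices=[- - -]
Op 5: note_on(87): voice 0 is free -> assigned | voices=[87 - -]
Op 6: note_off(87): free voice 0 | voices=[- - -]
Op 7: note_on(86): voice 0 is free -> assigned | voices=[86 - -]
Op 8: note_on(79): voice 1 is free -> assigned | voices=[86 79 -]
Op 9: note_on(76): voice 2 is free -> assigned | voices=[86 79 76]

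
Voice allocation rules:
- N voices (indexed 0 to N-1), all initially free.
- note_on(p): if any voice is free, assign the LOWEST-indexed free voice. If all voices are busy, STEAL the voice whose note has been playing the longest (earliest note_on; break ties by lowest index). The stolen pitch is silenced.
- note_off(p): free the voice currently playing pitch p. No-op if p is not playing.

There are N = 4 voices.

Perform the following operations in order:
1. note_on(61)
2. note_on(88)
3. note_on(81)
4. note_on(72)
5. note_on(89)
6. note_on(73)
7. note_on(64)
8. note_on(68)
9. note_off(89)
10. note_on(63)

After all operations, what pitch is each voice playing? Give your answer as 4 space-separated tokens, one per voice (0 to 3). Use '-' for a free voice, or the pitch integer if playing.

Answer: 63 73 64 68

Derivation:
Op 1: note_on(61): voice 0 is free -> assigned | voices=[61 - - -]
Op 2: note_on(88): voice 1 is free -> assigned | voices=[61 88 - -]
Op 3: note_on(81): voice 2 is free -> assigned | voices=[61 88 81 -]
Op 4: note_on(72): voice 3 is free -> assigned | voices=[61 88 81 72]
Op 5: note_on(89): all voices busy, STEAL voice 0 (pitch 61, oldest) -> assign | voices=[89 88 81 72]
Op 6: note_on(73): all voices busy, STEAL voice 1 (pitch 88, oldest) -> assign | voices=[89 73 81 72]
Op 7: note_on(64): all voices busy, STEAL voice 2 (pitch 81, oldest) -> assign | voices=[89 73 64 72]
Op 8: note_on(68): all voices busy, STEAL voice 3 (pitch 72, oldest) -> assign | voices=[89 73 64 68]
Op 9: note_off(89): free voice 0 | voices=[- 73 64 68]
Op 10: note_on(63): voice 0 is free -> assigned | voices=[63 73 64 68]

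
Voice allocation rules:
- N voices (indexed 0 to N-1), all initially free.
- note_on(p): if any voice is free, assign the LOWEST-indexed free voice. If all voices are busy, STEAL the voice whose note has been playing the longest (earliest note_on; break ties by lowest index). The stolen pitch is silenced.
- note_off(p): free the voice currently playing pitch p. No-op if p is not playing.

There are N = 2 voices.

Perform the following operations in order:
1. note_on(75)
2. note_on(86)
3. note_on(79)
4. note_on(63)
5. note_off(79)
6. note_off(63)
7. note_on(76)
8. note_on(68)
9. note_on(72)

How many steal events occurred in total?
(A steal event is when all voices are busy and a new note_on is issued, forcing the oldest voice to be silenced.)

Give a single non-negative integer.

Op 1: note_on(75): voice 0 is free -> assigned | voices=[75 -]
Op 2: note_on(86): voice 1 is free -> assigned | voices=[75 86]
Op 3: note_on(79): all voices busy, STEAL voice 0 (pitch 75, oldest) -> assign | voices=[79 86]
Op 4: note_on(63): all voices busy, STEAL voice 1 (pitch 86, oldest) -> assign | voices=[79 63]
Op 5: note_off(79): free voice 0 | voices=[- 63]
Op 6: note_off(63): free voice 1 | voices=[- -]
Op 7: note_on(76): voice 0 is free -> assigned | voices=[76 -]
Op 8: note_on(68): voice 1 is free -> assigned | voices=[76 68]
Op 9: note_on(72): all voices busy, STEAL voice 0 (pitch 76, oldest) -> assign | voices=[72 68]

Answer: 3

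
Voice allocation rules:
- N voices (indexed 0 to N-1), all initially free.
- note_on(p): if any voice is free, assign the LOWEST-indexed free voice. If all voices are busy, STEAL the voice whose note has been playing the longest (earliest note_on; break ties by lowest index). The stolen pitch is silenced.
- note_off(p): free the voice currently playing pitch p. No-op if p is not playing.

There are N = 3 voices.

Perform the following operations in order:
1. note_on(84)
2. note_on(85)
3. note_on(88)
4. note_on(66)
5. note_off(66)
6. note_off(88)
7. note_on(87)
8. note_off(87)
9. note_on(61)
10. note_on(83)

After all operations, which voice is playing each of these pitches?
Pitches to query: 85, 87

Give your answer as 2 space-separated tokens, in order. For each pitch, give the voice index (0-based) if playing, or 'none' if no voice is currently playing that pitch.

Answer: 1 none

Derivation:
Op 1: note_on(84): voice 0 is free -> assigned | voices=[84 - -]
Op 2: note_on(85): voice 1 is free -> assigned | voices=[84 85 -]
Op 3: note_on(88): voice 2 is free -> assigned | voices=[84 85 88]
Op 4: note_on(66): all voices busy, STEAL voice 0 (pitch 84, oldest) -> assign | voices=[66 85 88]
Op 5: note_off(66): free voice 0 | voices=[- 85 88]
Op 6: note_off(88): free voice 2 | voices=[- 85 -]
Op 7: note_on(87): voice 0 is free -> assigned | voices=[87 85 -]
Op 8: note_off(87): free voice 0 | voices=[- 85 -]
Op 9: note_on(61): voice 0 is free -> assigned | voices=[61 85 -]
Op 10: note_on(83): voice 2 is free -> assigned | voices=[61 85 83]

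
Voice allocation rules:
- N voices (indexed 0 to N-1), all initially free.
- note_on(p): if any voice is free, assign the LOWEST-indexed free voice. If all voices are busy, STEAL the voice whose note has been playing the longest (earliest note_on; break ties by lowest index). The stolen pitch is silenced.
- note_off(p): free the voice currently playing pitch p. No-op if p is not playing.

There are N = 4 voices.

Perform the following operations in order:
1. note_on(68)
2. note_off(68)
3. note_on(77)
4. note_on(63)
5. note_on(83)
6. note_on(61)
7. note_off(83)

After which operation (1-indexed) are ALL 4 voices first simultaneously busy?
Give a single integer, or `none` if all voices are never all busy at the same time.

Op 1: note_on(68): voice 0 is free -> assigned | voices=[68 - - -]
Op 2: note_off(68): free voice 0 | voices=[- - - -]
Op 3: note_on(77): voice 0 is free -> assigned | voices=[77 - - -]
Op 4: note_on(63): voice 1 is free -> assigned | voices=[77 63 - -]
Op 5: note_on(83): voice 2 is free -> assigned | voices=[77 63 83 -]
Op 6: note_on(61): voice 3 is free -> assigned | voices=[77 63 83 61]
Op 7: note_off(83): free voice 2 | voices=[77 63 - 61]

Answer: 6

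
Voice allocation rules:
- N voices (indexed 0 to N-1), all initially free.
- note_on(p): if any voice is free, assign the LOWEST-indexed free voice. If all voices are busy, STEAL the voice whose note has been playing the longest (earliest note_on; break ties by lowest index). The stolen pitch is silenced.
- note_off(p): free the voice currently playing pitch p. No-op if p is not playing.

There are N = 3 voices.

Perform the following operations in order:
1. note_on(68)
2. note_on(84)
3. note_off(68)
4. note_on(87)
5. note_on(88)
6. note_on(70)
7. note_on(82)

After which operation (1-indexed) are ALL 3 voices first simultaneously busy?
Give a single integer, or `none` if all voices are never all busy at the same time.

Op 1: note_on(68): voice 0 is free -> assigned | voices=[68 - -]
Op 2: note_on(84): voice 1 is free -> assigned | voices=[68 84 -]
Op 3: note_off(68): free voice 0 | voices=[- 84 -]
Op 4: note_on(87): voice 0 is free -> assigned | voices=[87 84 -]
Op 5: note_on(88): voice 2 is free -> assigned | voices=[87 84 88]
Op 6: note_on(70): all voices busy, STEAL voice 1 (pitch 84, oldest) -> assign | voices=[87 70 88]
Op 7: note_on(82): all voices busy, STEAL voice 0 (pitch 87, oldest) -> assign | voices=[82 70 88]

Answer: 5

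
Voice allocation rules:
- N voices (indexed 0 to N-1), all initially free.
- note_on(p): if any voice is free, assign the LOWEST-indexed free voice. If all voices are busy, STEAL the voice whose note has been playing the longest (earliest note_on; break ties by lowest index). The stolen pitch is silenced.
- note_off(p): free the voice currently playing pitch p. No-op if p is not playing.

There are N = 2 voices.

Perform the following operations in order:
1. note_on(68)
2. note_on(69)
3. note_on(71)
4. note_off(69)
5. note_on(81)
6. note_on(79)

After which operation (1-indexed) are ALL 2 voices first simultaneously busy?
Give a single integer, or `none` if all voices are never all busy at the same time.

Answer: 2

Derivation:
Op 1: note_on(68): voice 0 is free -> assigned | voices=[68 -]
Op 2: note_on(69): voice 1 is free -> assigned | voices=[68 69]
Op 3: note_on(71): all voices busy, STEAL voice 0 (pitch 68, oldest) -> assign | voices=[71 69]
Op 4: note_off(69): free voice 1 | voices=[71 -]
Op 5: note_on(81): voice 1 is free -> assigned | voices=[71 81]
Op 6: note_on(79): all voices busy, STEAL voice 0 (pitch 71, oldest) -> assign | voices=[79 81]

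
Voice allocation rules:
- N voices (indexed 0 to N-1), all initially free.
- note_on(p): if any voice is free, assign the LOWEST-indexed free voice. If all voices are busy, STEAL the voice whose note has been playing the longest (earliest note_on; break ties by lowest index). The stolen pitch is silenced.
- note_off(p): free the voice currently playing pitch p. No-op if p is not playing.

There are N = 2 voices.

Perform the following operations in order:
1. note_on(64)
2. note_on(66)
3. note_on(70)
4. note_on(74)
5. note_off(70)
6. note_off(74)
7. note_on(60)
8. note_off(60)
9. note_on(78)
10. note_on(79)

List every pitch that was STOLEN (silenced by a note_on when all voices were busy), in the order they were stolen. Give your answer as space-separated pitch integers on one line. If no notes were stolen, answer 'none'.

Answer: 64 66

Derivation:
Op 1: note_on(64): voice 0 is free -> assigned | voices=[64 -]
Op 2: note_on(66): voice 1 is free -> assigned | voices=[64 66]
Op 3: note_on(70): all voices busy, STEAL voice 0 (pitch 64, oldest) -> assign | voices=[70 66]
Op 4: note_on(74): all voices busy, STEAL voice 1 (pitch 66, oldest) -> assign | voices=[70 74]
Op 5: note_off(70): free voice 0 | voices=[- 74]
Op 6: note_off(74): free voice 1 | voices=[- -]
Op 7: note_on(60): voice 0 is free -> assigned | voices=[60 -]
Op 8: note_off(60): free voice 0 | voices=[- -]
Op 9: note_on(78): voice 0 is free -> assigned | voices=[78 -]
Op 10: note_on(79): voice 1 is free -> assigned | voices=[78 79]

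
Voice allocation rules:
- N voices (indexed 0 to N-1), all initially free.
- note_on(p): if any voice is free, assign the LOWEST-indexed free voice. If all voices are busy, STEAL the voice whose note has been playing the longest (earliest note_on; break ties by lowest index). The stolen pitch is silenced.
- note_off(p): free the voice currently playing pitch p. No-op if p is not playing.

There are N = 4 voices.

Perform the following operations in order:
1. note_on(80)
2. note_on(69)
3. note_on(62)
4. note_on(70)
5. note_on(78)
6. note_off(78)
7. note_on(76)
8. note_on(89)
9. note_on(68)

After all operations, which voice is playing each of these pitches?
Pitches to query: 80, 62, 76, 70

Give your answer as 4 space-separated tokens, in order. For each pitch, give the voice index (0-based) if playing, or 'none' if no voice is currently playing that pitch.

Op 1: note_on(80): voice 0 is free -> assigned | voices=[80 - - -]
Op 2: note_on(69): voice 1 is free -> assigned | voices=[80 69 - -]
Op 3: note_on(62): voice 2 is free -> assigned | voices=[80 69 62 -]
Op 4: note_on(70): voice 3 is free -> assigned | voices=[80 69 62 70]
Op 5: note_on(78): all voices busy, STEAL voice 0 (pitch 80, oldest) -> assign | voices=[78 69 62 70]
Op 6: note_off(78): free voice 0 | voices=[- 69 62 70]
Op 7: note_on(76): voice 0 is free -> assigned | voices=[76 69 62 70]
Op 8: note_on(89): all voices busy, STEAL voice 1 (pitch 69, oldest) -> assign | voices=[76 89 62 70]
Op 9: note_on(68): all voices busy, STEAL voice 2 (pitch 62, oldest) -> assign | voices=[76 89 68 70]

Answer: none none 0 3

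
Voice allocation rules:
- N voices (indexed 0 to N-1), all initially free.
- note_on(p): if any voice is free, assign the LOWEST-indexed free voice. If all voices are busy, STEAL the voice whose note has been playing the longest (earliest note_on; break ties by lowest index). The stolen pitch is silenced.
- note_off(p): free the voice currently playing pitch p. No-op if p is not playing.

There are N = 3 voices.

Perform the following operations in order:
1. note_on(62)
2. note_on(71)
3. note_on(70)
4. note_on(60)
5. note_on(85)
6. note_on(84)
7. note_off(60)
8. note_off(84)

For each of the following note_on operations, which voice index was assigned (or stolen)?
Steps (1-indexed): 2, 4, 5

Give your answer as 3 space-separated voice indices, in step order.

Answer: 1 0 1

Derivation:
Op 1: note_on(62): voice 0 is free -> assigned | voices=[62 - -]
Op 2: note_on(71): voice 1 is free -> assigned | voices=[62 71 -]
Op 3: note_on(70): voice 2 is free -> assigned | voices=[62 71 70]
Op 4: note_on(60): all voices busy, STEAL voice 0 (pitch 62, oldest) -> assign | voices=[60 71 70]
Op 5: note_on(85): all voices busy, STEAL voice 1 (pitch 71, oldest) -> assign | voices=[60 85 70]
Op 6: note_on(84): all voices busy, STEAL voice 2 (pitch 70, oldest) -> assign | voices=[60 85 84]
Op 7: note_off(60): free voice 0 | voices=[- 85 84]
Op 8: note_off(84): free voice 2 | voices=[- 85 -]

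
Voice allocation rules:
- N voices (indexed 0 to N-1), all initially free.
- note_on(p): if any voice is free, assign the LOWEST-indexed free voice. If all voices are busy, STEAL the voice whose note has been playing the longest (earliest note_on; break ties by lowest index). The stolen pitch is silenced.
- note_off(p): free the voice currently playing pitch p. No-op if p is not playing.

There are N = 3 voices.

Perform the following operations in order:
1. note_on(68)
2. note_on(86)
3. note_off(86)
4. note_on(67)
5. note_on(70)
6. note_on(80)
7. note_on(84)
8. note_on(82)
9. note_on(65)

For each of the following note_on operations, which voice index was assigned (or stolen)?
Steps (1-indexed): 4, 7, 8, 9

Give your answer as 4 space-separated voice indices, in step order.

Op 1: note_on(68): voice 0 is free -> assigned | voices=[68 - -]
Op 2: note_on(86): voice 1 is free -> assigned | voices=[68 86 -]
Op 3: note_off(86): free voice 1 | voices=[68 - -]
Op 4: note_on(67): voice 1 is free -> assigned | voices=[68 67 -]
Op 5: note_on(70): voice 2 is free -> assigned | voices=[68 67 70]
Op 6: note_on(80): all voices busy, STEAL voice 0 (pitch 68, oldest) -> assign | voices=[80 67 70]
Op 7: note_on(84): all voices busy, STEAL voice 1 (pitch 67, oldest) -> assign | voices=[80 84 70]
Op 8: note_on(82): all voices busy, STEAL voice 2 (pitch 70, oldest) -> assign | voices=[80 84 82]
Op 9: note_on(65): all voices busy, STEAL voice 0 (pitch 80, oldest) -> assign | voices=[65 84 82]

Answer: 1 1 2 0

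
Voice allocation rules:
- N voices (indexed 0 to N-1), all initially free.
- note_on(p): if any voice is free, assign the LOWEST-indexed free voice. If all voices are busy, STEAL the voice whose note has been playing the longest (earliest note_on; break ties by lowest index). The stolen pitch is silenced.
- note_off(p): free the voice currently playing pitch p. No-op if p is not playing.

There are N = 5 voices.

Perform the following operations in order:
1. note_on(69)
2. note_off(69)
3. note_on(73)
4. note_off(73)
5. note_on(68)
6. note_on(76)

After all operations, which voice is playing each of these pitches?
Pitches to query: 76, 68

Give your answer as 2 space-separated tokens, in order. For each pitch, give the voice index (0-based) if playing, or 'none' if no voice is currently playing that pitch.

Op 1: note_on(69): voice 0 is free -> assigned | voices=[69 - - - -]
Op 2: note_off(69): free voice 0 | voices=[- - - - -]
Op 3: note_on(73): voice 0 is free -> assigned | voices=[73 - - - -]
Op 4: note_off(73): free voice 0 | voices=[- - - - -]
Op 5: note_on(68): voice 0 is free -> assigned | voices=[68 - - - -]
Op 6: note_on(76): voice 1 is free -> assigned | voices=[68 76 - - -]

Answer: 1 0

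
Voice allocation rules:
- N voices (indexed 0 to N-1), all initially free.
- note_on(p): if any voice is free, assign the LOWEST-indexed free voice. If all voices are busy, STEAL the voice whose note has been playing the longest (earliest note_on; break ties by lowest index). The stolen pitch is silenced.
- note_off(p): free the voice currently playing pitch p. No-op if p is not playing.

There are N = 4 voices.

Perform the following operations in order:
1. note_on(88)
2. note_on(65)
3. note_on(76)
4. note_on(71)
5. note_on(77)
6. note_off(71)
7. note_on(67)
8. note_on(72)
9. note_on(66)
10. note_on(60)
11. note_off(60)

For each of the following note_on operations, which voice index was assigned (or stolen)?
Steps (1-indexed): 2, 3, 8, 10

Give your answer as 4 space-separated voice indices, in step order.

Op 1: note_on(88): voice 0 is free -> assigned | voices=[88 - - -]
Op 2: note_on(65): voice 1 is free -> assigned | voices=[88 65 - -]
Op 3: note_on(76): voice 2 is free -> assigned | voices=[88 65 76 -]
Op 4: note_on(71): voice 3 is free -> assigned | voices=[88 65 76 71]
Op 5: note_on(77): all voices busy, STEAL voice 0 (pitch 88, oldest) -> assign | voices=[77 65 76 71]
Op 6: note_off(71): free voice 3 | voices=[77 65 76 -]
Op 7: note_on(67): voice 3 is free -> assigned | voices=[77 65 76 67]
Op 8: note_on(72): all voices busy, STEAL voice 1 (pitch 65, oldest) -> assign | voices=[77 72 76 67]
Op 9: note_on(66): all voices busy, STEAL voice 2 (pitch 76, oldest) -> assign | voices=[77 72 66 67]
Op 10: note_on(60): all voices busy, STEAL voice 0 (pitch 77, oldest) -> assign | voices=[60 72 66 67]
Op 11: note_off(60): free voice 0 | voices=[- 72 66 67]

Answer: 1 2 1 0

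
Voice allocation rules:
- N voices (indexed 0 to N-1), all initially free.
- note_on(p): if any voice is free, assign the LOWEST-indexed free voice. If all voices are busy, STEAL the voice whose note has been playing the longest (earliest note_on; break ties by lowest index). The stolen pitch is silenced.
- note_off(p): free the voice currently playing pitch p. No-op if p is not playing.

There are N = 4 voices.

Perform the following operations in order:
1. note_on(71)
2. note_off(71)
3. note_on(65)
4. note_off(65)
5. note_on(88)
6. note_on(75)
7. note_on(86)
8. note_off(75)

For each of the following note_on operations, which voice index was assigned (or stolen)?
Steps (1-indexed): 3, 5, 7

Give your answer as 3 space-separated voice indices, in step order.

Op 1: note_on(71): voice 0 is free -> assigned | voices=[71 - - -]
Op 2: note_off(71): free voice 0 | voices=[- - - -]
Op 3: note_on(65): voice 0 is free -> assigned | voices=[65 - - -]
Op 4: note_off(65): free voice 0 | voices=[- - - -]
Op 5: note_on(88): voice 0 is free -> assigned | voices=[88 - - -]
Op 6: note_on(75): voice 1 is free -> assigned | voices=[88 75 - -]
Op 7: note_on(86): voice 2 is free -> assigned | voices=[88 75 86 -]
Op 8: note_off(75): free voice 1 | voices=[88 - 86 -]

Answer: 0 0 2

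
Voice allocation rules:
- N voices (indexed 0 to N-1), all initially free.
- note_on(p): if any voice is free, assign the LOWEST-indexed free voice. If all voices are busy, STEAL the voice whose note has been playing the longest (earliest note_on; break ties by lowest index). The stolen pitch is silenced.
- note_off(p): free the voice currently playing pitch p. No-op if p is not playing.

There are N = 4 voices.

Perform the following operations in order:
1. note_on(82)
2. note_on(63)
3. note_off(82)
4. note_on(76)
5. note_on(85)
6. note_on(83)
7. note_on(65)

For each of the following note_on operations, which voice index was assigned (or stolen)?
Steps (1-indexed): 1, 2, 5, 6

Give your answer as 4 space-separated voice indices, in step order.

Answer: 0 1 2 3

Derivation:
Op 1: note_on(82): voice 0 is free -> assigned | voices=[82 - - -]
Op 2: note_on(63): voice 1 is free -> assigned | voices=[82 63 - -]
Op 3: note_off(82): free voice 0 | voices=[- 63 - -]
Op 4: note_on(76): voice 0 is free -> assigned | voices=[76 63 - -]
Op 5: note_on(85): voice 2 is free -> assigned | voices=[76 63 85 -]
Op 6: note_on(83): voice 3 is free -> assigned | voices=[76 63 85 83]
Op 7: note_on(65): all voices busy, STEAL voice 1 (pitch 63, oldest) -> assign | voices=[76 65 85 83]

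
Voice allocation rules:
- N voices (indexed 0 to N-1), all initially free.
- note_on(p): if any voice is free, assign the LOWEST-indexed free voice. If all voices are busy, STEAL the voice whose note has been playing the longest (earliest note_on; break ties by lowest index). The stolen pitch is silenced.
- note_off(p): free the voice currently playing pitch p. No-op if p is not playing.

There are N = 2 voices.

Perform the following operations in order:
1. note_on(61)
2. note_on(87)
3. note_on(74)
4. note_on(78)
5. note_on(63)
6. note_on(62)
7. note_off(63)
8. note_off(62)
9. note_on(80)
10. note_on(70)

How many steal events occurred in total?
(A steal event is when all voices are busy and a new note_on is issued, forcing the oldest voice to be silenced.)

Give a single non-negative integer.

Op 1: note_on(61): voice 0 is free -> assigned | voices=[61 -]
Op 2: note_on(87): voice 1 is free -> assigned | voices=[61 87]
Op 3: note_on(74): all voices busy, STEAL voice 0 (pitch 61, oldest) -> assign | voices=[74 87]
Op 4: note_on(78): all voices busy, STEAL voice 1 (pitch 87, oldest) -> assign | voices=[74 78]
Op 5: note_on(63): all voices busy, STEAL voice 0 (pitch 74, oldest) -> assign | voices=[63 78]
Op 6: note_on(62): all voices busy, STEAL voice 1 (pitch 78, oldest) -> assign | voices=[63 62]
Op 7: note_off(63): free voice 0 | voices=[- 62]
Op 8: note_off(62): free voice 1 | voices=[- -]
Op 9: note_on(80): voice 0 is free -> assigned | voices=[80 -]
Op 10: note_on(70): voice 1 is free -> assigned | voices=[80 70]

Answer: 4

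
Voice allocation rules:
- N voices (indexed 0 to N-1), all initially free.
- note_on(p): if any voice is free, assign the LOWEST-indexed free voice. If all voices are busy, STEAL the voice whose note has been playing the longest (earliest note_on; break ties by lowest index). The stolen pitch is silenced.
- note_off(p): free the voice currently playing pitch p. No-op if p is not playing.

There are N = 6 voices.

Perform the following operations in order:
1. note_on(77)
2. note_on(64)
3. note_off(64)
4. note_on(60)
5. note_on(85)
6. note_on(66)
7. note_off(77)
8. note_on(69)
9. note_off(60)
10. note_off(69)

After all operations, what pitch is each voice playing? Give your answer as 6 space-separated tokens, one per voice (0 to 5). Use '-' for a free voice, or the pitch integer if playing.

Op 1: note_on(77): voice 0 is free -> assigned | voices=[77 - - - - -]
Op 2: note_on(64): voice 1 is free -> assigned | voices=[77 64 - - - -]
Op 3: note_off(64): free voice 1 | voices=[77 - - - - -]
Op 4: note_on(60): voice 1 is free -> assigned | voices=[77 60 - - - -]
Op 5: note_on(85): voice 2 is free -> assigned | voices=[77 60 85 - - -]
Op 6: note_on(66): voice 3 is free -> assigned | voices=[77 60 85 66 - -]
Op 7: note_off(77): free voice 0 | voices=[- 60 85 66 - -]
Op 8: note_on(69): voice 0 is free -> assigned | voices=[69 60 85 66 - -]
Op 9: note_off(60): free voice 1 | voices=[69 - 85 66 - -]
Op 10: note_off(69): free voice 0 | voices=[- - 85 66 - -]

Answer: - - 85 66 - -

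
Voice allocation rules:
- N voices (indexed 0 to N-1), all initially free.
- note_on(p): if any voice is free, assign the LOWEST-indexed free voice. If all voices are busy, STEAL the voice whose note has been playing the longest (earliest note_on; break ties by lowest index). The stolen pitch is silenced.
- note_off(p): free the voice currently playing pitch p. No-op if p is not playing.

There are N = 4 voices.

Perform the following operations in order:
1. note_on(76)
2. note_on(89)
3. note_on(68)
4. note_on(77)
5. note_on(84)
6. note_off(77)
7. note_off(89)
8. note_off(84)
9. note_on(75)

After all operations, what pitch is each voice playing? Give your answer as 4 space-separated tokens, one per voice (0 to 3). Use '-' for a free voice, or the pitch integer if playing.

Answer: 75 - 68 -

Derivation:
Op 1: note_on(76): voice 0 is free -> assigned | voices=[76 - - -]
Op 2: note_on(89): voice 1 is free -> assigned | voices=[76 89 - -]
Op 3: note_on(68): voice 2 is free -> assigned | voices=[76 89 68 -]
Op 4: note_on(77): voice 3 is free -> assigned | voices=[76 89 68 77]
Op 5: note_on(84): all voices busy, STEAL voice 0 (pitch 76, oldest) -> assign | voices=[84 89 68 77]
Op 6: note_off(77): free voice 3 | voices=[84 89 68 -]
Op 7: note_off(89): free voice 1 | voices=[84 - 68 -]
Op 8: note_off(84): free voice 0 | voices=[- - 68 -]
Op 9: note_on(75): voice 0 is free -> assigned | voices=[75 - 68 -]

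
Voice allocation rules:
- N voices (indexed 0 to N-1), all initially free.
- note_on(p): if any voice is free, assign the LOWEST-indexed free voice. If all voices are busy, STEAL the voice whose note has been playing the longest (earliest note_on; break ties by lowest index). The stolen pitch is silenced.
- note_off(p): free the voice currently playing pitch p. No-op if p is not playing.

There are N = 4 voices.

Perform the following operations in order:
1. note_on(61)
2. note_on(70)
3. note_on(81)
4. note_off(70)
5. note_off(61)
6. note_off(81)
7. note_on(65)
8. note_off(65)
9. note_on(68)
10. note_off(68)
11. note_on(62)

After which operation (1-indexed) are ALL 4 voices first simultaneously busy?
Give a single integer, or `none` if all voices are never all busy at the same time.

Op 1: note_on(61): voice 0 is free -> assigned | voices=[61 - - -]
Op 2: note_on(70): voice 1 is free -> assigned | voices=[61 70 - -]
Op 3: note_on(81): voice 2 is free -> assigned | voices=[61 70 81 -]
Op 4: note_off(70): free voice 1 | voices=[61 - 81 -]
Op 5: note_off(61): free voice 0 | voices=[- - 81 -]
Op 6: note_off(81): free voice 2 | voices=[- - - -]
Op 7: note_on(65): voice 0 is free -> assigned | voices=[65 - - -]
Op 8: note_off(65): free voice 0 | voices=[- - - -]
Op 9: note_on(68): voice 0 is free -> assigned | voices=[68 - - -]
Op 10: note_off(68): free voice 0 | voices=[- - - -]
Op 11: note_on(62): voice 0 is free -> assigned | voices=[62 - - -]

Answer: none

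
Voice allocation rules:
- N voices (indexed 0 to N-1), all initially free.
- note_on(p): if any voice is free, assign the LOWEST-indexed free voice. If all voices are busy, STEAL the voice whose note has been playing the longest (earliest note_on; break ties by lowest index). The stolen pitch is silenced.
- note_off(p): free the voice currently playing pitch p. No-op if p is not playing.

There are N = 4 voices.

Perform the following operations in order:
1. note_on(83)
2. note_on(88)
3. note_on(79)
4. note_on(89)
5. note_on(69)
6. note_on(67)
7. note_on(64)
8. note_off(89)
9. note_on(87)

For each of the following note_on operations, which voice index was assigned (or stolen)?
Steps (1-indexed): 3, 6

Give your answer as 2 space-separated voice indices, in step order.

Op 1: note_on(83): voice 0 is free -> assigned | voices=[83 - - -]
Op 2: note_on(88): voice 1 is free -> assigned | voices=[83 88 - -]
Op 3: note_on(79): voice 2 is free -> assigned | voices=[83 88 79 -]
Op 4: note_on(89): voice 3 is free -> assigned | voices=[83 88 79 89]
Op 5: note_on(69): all voices busy, STEAL voice 0 (pitch 83, oldest) -> assign | voices=[69 88 79 89]
Op 6: note_on(67): all voices busy, STEAL voice 1 (pitch 88, oldest) -> assign | voices=[69 67 79 89]
Op 7: note_on(64): all voices busy, STEAL voice 2 (pitch 79, oldest) -> assign | voices=[69 67 64 89]
Op 8: note_off(89): free voice 3 | voices=[69 67 64 -]
Op 9: note_on(87): voice 3 is free -> assigned | voices=[69 67 64 87]

Answer: 2 1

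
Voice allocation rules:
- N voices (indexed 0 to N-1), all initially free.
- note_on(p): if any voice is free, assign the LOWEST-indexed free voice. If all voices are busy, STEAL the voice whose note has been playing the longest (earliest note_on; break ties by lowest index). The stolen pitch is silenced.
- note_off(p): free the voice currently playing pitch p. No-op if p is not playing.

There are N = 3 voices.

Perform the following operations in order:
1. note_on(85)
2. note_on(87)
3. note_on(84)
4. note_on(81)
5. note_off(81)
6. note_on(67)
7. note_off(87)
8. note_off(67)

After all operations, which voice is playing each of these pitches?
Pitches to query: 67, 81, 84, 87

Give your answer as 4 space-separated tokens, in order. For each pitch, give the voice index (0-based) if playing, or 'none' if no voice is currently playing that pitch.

Op 1: note_on(85): voice 0 is free -> assigned | voices=[85 - -]
Op 2: note_on(87): voice 1 is free -> assigned | voices=[85 87 -]
Op 3: note_on(84): voice 2 is free -> assigned | voices=[85 87 84]
Op 4: note_on(81): all voices busy, STEAL voice 0 (pitch 85, oldest) -> assign | voices=[81 87 84]
Op 5: note_off(81): free voice 0 | voices=[- 87 84]
Op 6: note_on(67): voice 0 is free -> assigned | voices=[67 87 84]
Op 7: note_off(87): free voice 1 | voices=[67 - 84]
Op 8: note_off(67): free voice 0 | voices=[- - 84]

Answer: none none 2 none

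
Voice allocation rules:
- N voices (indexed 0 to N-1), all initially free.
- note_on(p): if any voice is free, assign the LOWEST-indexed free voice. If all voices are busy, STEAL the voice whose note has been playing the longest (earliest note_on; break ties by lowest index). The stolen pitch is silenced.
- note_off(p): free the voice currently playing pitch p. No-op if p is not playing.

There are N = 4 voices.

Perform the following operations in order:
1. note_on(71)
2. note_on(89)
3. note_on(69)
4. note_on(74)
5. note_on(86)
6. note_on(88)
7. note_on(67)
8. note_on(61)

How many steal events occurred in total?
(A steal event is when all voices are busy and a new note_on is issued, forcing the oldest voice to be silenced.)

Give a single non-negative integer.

Op 1: note_on(71): voice 0 is free -> assigned | voices=[71 - - -]
Op 2: note_on(89): voice 1 is free -> assigned | voices=[71 89 - -]
Op 3: note_on(69): voice 2 is free -> assigned | voices=[71 89 69 -]
Op 4: note_on(74): voice 3 is free -> assigned | voices=[71 89 69 74]
Op 5: note_on(86): all voices busy, STEAL voice 0 (pitch 71, oldest) -> assign | voices=[86 89 69 74]
Op 6: note_on(88): all voices busy, STEAL voice 1 (pitch 89, oldest) -> assign | voices=[86 88 69 74]
Op 7: note_on(67): all voices busy, STEAL voice 2 (pitch 69, oldest) -> assign | voices=[86 88 67 74]
Op 8: note_on(61): all voices busy, STEAL voice 3 (pitch 74, oldest) -> assign | voices=[86 88 67 61]

Answer: 4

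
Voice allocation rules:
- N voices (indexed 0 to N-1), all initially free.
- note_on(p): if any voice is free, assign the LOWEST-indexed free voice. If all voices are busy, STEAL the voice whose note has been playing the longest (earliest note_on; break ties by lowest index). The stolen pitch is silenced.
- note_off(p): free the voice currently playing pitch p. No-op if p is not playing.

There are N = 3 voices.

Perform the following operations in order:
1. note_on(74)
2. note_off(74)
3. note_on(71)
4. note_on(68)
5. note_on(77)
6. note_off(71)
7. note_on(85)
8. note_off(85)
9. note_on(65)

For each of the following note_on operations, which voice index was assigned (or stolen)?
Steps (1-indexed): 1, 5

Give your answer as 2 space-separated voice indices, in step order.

Op 1: note_on(74): voice 0 is free -> assigned | voices=[74 - -]
Op 2: note_off(74): free voice 0 | voices=[- - -]
Op 3: note_on(71): voice 0 is free -> assigned | voices=[71 - -]
Op 4: note_on(68): voice 1 is free -> assigned | voices=[71 68 -]
Op 5: note_on(77): voice 2 is free -> assigned | voices=[71 68 77]
Op 6: note_off(71): free voice 0 | voices=[- 68 77]
Op 7: note_on(85): voice 0 is free -> assigned | voices=[85 68 77]
Op 8: note_off(85): free voice 0 | voices=[- 68 77]
Op 9: note_on(65): voice 0 is free -> assigned | voices=[65 68 77]

Answer: 0 2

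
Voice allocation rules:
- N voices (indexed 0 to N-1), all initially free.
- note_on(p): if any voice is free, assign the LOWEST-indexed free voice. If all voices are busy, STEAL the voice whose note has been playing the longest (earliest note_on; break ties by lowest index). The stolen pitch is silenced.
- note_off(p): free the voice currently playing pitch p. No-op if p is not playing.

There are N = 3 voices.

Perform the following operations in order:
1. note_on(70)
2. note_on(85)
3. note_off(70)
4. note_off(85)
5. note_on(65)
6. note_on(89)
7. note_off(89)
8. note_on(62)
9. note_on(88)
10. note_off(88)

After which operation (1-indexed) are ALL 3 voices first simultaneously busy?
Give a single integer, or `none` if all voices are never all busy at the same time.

Answer: 9

Derivation:
Op 1: note_on(70): voice 0 is free -> assigned | voices=[70 - -]
Op 2: note_on(85): voice 1 is free -> assigned | voices=[70 85 -]
Op 3: note_off(70): free voice 0 | voices=[- 85 -]
Op 4: note_off(85): free voice 1 | voices=[- - -]
Op 5: note_on(65): voice 0 is free -> assigned | voices=[65 - -]
Op 6: note_on(89): voice 1 is free -> assigned | voices=[65 89 -]
Op 7: note_off(89): free voice 1 | voices=[65 - -]
Op 8: note_on(62): voice 1 is free -> assigned | voices=[65 62 -]
Op 9: note_on(88): voice 2 is free -> assigned | voices=[65 62 88]
Op 10: note_off(88): free voice 2 | voices=[65 62 -]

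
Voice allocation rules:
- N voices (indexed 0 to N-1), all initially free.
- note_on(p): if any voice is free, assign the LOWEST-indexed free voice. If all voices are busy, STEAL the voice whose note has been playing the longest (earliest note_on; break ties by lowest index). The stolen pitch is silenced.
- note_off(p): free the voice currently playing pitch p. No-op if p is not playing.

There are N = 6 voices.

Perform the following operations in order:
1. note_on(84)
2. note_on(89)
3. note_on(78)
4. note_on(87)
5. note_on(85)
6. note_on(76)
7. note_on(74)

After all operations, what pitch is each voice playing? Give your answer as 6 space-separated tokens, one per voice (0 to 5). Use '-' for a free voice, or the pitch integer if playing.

Answer: 74 89 78 87 85 76

Derivation:
Op 1: note_on(84): voice 0 is free -> assigned | voices=[84 - - - - -]
Op 2: note_on(89): voice 1 is free -> assigned | voices=[84 89 - - - -]
Op 3: note_on(78): voice 2 is free -> assigned | voices=[84 89 78 - - -]
Op 4: note_on(87): voice 3 is free -> assigned | voices=[84 89 78 87 - -]
Op 5: note_on(85): voice 4 is free -> assigned | voices=[84 89 78 87 85 -]
Op 6: note_on(76): voice 5 is free -> assigned | voices=[84 89 78 87 85 76]
Op 7: note_on(74): all voices busy, STEAL voice 0 (pitch 84, oldest) -> assign | voices=[74 89 78 87 85 76]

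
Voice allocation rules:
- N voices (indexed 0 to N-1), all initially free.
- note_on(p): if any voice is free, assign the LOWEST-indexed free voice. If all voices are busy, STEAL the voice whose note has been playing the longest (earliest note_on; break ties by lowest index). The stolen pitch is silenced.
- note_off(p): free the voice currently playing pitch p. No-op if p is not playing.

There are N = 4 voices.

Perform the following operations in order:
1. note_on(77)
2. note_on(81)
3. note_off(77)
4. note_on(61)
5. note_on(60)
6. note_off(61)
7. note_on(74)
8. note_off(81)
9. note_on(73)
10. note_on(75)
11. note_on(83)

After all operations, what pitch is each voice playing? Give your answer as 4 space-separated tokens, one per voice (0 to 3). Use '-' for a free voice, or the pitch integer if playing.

Op 1: note_on(77): voice 0 is free -> assigned | voices=[77 - - -]
Op 2: note_on(81): voice 1 is free -> assigned | voices=[77 81 - -]
Op 3: note_off(77): free voice 0 | voices=[- 81 - -]
Op 4: note_on(61): voice 0 is free -> assigned | voices=[61 81 - -]
Op 5: note_on(60): voice 2 is free -> assigned | voices=[61 81 60 -]
Op 6: note_off(61): free voice 0 | voices=[- 81 60 -]
Op 7: note_on(74): voice 0 is free -> assigned | voices=[74 81 60 -]
Op 8: note_off(81): free voice 1 | voices=[74 - 60 -]
Op 9: note_on(73): voice 1 is free -> assigned | voices=[74 73 60 -]
Op 10: note_on(75): voice 3 is free -> assigned | voices=[74 73 60 75]
Op 11: note_on(83): all voices busy, STEAL voice 2 (pitch 60, oldest) -> assign | voices=[74 73 83 75]

Answer: 74 73 83 75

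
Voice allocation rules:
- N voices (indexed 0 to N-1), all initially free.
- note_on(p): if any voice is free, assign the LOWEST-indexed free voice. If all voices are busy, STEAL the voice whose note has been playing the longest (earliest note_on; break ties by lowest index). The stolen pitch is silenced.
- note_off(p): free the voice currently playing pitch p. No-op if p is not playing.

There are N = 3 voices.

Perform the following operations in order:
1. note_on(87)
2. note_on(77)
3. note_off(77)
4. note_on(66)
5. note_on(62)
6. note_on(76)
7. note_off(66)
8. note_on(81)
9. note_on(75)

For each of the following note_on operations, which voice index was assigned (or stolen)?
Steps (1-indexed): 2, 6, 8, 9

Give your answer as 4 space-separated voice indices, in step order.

Answer: 1 0 1 2

Derivation:
Op 1: note_on(87): voice 0 is free -> assigned | voices=[87 - -]
Op 2: note_on(77): voice 1 is free -> assigned | voices=[87 77 -]
Op 3: note_off(77): free voice 1 | voices=[87 - -]
Op 4: note_on(66): voice 1 is free -> assigned | voices=[87 66 -]
Op 5: note_on(62): voice 2 is free -> assigned | voices=[87 66 62]
Op 6: note_on(76): all voices busy, STEAL voice 0 (pitch 87, oldest) -> assign | voices=[76 66 62]
Op 7: note_off(66): free voice 1 | voices=[76 - 62]
Op 8: note_on(81): voice 1 is free -> assigned | voices=[76 81 62]
Op 9: note_on(75): all voices busy, STEAL voice 2 (pitch 62, oldest) -> assign | voices=[76 81 75]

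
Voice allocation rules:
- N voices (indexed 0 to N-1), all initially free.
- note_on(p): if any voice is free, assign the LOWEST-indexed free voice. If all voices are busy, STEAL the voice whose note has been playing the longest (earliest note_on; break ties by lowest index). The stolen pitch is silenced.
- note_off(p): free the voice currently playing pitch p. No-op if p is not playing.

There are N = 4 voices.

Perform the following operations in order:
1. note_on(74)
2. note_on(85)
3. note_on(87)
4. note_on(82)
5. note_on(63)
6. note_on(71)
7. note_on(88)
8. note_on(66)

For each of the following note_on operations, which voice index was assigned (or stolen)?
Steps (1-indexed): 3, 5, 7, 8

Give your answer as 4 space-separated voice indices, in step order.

Answer: 2 0 2 3

Derivation:
Op 1: note_on(74): voice 0 is free -> assigned | voices=[74 - - -]
Op 2: note_on(85): voice 1 is free -> assigned | voices=[74 85 - -]
Op 3: note_on(87): voice 2 is free -> assigned | voices=[74 85 87 -]
Op 4: note_on(82): voice 3 is free -> assigned | voices=[74 85 87 82]
Op 5: note_on(63): all voices busy, STEAL voice 0 (pitch 74, oldest) -> assign | voices=[63 85 87 82]
Op 6: note_on(71): all voices busy, STEAL voice 1 (pitch 85, oldest) -> assign | voices=[63 71 87 82]
Op 7: note_on(88): all voices busy, STEAL voice 2 (pitch 87, oldest) -> assign | voices=[63 71 88 82]
Op 8: note_on(66): all voices busy, STEAL voice 3 (pitch 82, oldest) -> assign | voices=[63 71 88 66]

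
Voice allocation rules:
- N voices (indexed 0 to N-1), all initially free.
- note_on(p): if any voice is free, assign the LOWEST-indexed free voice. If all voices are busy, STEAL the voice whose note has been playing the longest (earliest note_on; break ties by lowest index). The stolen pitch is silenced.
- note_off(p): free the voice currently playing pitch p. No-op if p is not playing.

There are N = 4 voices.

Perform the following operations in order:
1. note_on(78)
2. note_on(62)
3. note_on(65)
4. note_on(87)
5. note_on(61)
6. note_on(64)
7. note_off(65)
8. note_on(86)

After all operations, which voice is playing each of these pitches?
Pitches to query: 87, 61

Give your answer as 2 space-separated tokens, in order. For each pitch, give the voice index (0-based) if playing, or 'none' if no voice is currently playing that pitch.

Answer: 3 0

Derivation:
Op 1: note_on(78): voice 0 is free -> assigned | voices=[78 - - -]
Op 2: note_on(62): voice 1 is free -> assigned | voices=[78 62 - -]
Op 3: note_on(65): voice 2 is free -> assigned | voices=[78 62 65 -]
Op 4: note_on(87): voice 3 is free -> assigned | voices=[78 62 65 87]
Op 5: note_on(61): all voices busy, STEAL voice 0 (pitch 78, oldest) -> assign | voices=[61 62 65 87]
Op 6: note_on(64): all voices busy, STEAL voice 1 (pitch 62, oldest) -> assign | voices=[61 64 65 87]
Op 7: note_off(65): free voice 2 | voices=[61 64 - 87]
Op 8: note_on(86): voice 2 is free -> assigned | voices=[61 64 86 87]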